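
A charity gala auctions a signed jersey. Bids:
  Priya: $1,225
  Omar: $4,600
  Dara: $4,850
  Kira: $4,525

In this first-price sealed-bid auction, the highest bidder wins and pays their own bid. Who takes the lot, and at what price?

Dara pays $4,850

Bids in order: 4,850 (Dara) > 4,600 (Omar) > 4,525 (Kira) > 1,225 (Priya)
Dara has the highest bid and pays exactly that: $4,850.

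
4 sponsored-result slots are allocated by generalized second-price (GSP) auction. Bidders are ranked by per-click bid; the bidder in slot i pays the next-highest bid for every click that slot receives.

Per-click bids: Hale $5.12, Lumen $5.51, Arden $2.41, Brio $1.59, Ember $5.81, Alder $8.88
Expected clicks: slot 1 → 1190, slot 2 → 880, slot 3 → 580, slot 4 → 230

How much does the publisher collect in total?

Per-click bids in order: $8.88 (Alder) > $5.81 (Ember) > $5.51 (Lumen) > $5.12 (Hale) > $2.41 (Arden) > …
Slot 1: Alder pays $5.81 × 1190 = $6913.90
Slot 2: Ember pays $5.51 × 880 = $4848.80
Slot 3: Lumen pays $5.12 × 580 = $2969.60
Slot 4: Hale pays $2.41 × 230 = $554.30
Total = $15286.60

Total revenue: $15286.60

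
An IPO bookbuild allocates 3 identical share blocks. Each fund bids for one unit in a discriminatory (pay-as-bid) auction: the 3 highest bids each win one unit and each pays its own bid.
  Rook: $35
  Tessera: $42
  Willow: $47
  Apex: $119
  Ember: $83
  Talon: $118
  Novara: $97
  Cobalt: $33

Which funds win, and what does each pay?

Apex $119, Talon $118, Novara $97

Sorting: 119 (Apex), 118 (Talon), 97 (Novara), 83 (Ember), 47 (Willow), …
The 3 highest are Apex, Talon, Novara.
Each winner pays its own bid: Apex $119, Talon $118, Novara $97.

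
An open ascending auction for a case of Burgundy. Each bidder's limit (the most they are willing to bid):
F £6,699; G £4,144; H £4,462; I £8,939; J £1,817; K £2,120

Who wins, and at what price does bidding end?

Sorting limits: 8,939 (I) > 6,699 (F) > 4,462 (H) > 4,144 (G) > 2,120 (K) > 1,817 (J)
Once the price passes £6,699, only I is left; the hammer falls at F's limit of £6,699.

I wins at £6,699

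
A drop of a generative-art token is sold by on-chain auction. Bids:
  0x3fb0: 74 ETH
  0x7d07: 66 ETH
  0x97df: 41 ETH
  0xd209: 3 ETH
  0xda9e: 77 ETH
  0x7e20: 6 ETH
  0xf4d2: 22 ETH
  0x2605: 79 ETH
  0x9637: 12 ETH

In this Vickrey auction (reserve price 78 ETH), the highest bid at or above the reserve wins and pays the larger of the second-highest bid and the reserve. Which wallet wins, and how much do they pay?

Bids ranked: 79 (0x2605) > 77 (0xda9e) > 74 (0x3fb0) > 66 (0x7d07) > 41 (0x97df) > 22 (0xf4d2) > …
Highest eligible bid: 0x2605 at 79 ETH.
Second-highest bid 77 ETH is below the reserve 78 ETH, so the reserve binds → payment 78 ETH.

0x2605 pays 78 ETH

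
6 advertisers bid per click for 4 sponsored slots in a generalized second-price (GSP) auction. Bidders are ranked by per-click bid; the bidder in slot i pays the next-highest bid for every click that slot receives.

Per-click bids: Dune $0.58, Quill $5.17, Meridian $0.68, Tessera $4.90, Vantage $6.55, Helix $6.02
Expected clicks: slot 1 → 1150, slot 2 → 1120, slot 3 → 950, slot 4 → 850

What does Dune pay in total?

Sorting advertisers: $6.55 (Vantage) > $6.02 (Helix) > $5.17 (Quill) > $4.90 (Tessera) > $0.68 (Meridian) > …
Dune ranks below slot 4 → no slot, pays nothing.

Dune pays $0.00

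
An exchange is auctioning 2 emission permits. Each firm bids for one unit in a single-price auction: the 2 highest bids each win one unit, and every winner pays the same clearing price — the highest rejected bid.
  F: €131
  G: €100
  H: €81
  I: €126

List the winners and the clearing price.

Sorting: 131 (F), 126 (I), 100 (G), 81 (H)
Top 2: F, I.
Clearing price = highest rejected bid = €100.

F, I; each pays €100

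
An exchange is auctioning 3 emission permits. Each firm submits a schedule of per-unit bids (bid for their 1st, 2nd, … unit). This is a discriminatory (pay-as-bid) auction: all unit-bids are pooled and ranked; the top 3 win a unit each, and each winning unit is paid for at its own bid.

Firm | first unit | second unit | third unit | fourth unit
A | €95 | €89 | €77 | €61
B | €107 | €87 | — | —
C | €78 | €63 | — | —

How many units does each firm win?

A 2, B 1

Merging the schedules and taking the best 3: 107 (B-1), 95 (A-1), 89 (A-2)
Next rejected bid: €87 (not a price — pay-as-bid).
Allocation: A 2, B 1.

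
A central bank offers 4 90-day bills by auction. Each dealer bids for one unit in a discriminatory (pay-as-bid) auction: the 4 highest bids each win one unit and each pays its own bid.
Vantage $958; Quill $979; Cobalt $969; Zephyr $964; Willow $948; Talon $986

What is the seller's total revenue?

Ordering the bids: 986 (Talon), 979 (Quill), 969 (Cobalt), 964 (Zephyr), 958 (Vantage), 948 (Willow)
The 4 highest are Talon, Quill, Cobalt, Zephyr.
Total revenue = 986 + 979 + 969 + 964 = $3,898.

Total revenue: $3,898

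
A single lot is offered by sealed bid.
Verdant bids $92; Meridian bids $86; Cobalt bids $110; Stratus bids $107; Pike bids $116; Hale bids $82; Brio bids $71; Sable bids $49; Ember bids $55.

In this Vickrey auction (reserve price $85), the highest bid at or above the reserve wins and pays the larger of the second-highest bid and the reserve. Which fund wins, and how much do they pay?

Pike pays $110

Sorting bids: 116 (Pike) > 110 (Cobalt) > 107 (Stratus) > 92 (Verdant) > 86 (Meridian) > 82 (Hale) > …
Highest eligible bid: Pike at $116.
max(second-highest $110, reserve $85) = $110; the reserve does not bind.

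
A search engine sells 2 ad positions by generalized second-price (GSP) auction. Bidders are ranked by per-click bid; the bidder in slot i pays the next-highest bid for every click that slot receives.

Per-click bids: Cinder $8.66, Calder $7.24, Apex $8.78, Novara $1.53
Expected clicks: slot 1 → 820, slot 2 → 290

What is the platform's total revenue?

Ranked by bid: $8.78 (Apex) > $8.66 (Cinder) > $7.24 (Calder) > …
Slot 1: Apex pays $8.66 × 820 = $7101.20
Slot 2: Cinder pays $7.24 × 290 = $2099.60
Total = $9200.80

Total revenue: $9200.80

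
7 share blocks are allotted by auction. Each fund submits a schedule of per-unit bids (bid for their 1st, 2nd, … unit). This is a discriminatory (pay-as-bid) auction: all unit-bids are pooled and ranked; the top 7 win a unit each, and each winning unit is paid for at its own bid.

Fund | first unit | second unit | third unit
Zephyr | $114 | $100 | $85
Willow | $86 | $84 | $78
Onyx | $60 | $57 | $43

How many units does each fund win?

Onyx 1, Willow 3, Zephyr 3

Merging the schedules and taking the best 7: 114 (Zephyr-1), 100 (Zephyr-2), 86 (Willow-1), 85 (Zephyr-3), 84 (Willow-2), 78 (Willow-3), 60 (Onyx-1)
Next rejected bid: $57 (not a price — pay-as-bid).
Allocation: Onyx 1, Willow 3, Zephyr 3.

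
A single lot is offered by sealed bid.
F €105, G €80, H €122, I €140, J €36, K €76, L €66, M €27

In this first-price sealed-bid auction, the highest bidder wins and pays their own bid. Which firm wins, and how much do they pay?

First-price sealed-bid auction: the highest bidder wins and pays their own bid.
Sorting bids: 140 (I) > 122 (H) > 105 (F) > 80 (G) > 76 (K) > 66 (L) > …
I is highest → pays own bid, €140.

I pays €140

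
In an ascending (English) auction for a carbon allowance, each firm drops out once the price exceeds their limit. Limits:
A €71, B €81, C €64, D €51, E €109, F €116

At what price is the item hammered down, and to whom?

Open ascending-bid auction: the price rises until one bidder remains; the winner pays the price at which the last rival dropped out.
Limits in order: 116 (F) > 109 (E) > 81 (B) > 71 (A) > 64 (C) > 51 (D)
Bidding ends when E exits at €109; F takes it.

F wins at €109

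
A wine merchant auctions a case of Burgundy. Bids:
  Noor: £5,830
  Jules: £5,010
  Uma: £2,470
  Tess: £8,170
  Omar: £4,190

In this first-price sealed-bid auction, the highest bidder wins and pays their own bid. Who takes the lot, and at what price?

Tess pays £8,170

First-price sealed-bid auction: the highest bidder wins and pays their own bid.
Bids ranked: 8,170 (Tess) > 5,830 (Noor) > 5,010 (Jules) > 4,190 (Omar) > 2,470 (Uma)
First-price: Tess pays what they bid, £8,170.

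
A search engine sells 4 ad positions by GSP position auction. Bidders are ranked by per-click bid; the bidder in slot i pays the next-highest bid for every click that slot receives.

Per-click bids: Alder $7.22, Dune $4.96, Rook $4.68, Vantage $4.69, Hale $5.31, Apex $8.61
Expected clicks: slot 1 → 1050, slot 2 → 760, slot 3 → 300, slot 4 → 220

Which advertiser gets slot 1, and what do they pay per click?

Apex; $7.22 per click

Per-click bids in order: $8.61 (Apex) > $7.22 (Alder) > $5.31 (Hale) > $4.96 (Dune) > $4.69 (Vantage) > …
Slot 1 goes to the first-ranked bidder, Apex, who pays the next bid down: $7.22/click.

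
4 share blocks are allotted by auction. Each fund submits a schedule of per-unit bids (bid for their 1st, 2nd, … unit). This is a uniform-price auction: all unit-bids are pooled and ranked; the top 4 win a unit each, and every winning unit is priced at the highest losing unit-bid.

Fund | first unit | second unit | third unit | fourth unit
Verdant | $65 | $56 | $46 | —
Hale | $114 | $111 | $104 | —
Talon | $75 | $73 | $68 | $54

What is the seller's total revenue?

Merging the schedules and taking the best 4: 114 (Hale-1), 111 (Hale-2), 104 (Hale-3), 75 (Talon-1)
Highest rejected unit-bid = $73.
Allocation: Hale 3, Talon 1. Every unit priced at $73.
Revenue = 4 × 73 = $292.

Total revenue: $292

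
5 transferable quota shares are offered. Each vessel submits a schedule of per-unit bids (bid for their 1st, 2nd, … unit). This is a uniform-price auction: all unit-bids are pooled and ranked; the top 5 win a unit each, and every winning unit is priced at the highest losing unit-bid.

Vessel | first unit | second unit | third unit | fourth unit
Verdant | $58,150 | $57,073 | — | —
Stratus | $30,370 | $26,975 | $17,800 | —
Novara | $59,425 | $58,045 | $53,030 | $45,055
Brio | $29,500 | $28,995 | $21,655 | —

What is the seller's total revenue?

Total revenue: $225,275

Pooled unit-bids ranked (top 5): 59,425 (Novara-1), 58,150 (Verdant-1), 58,045 (Novara-2), 57,073 (Verdant-2), 53,030 (Novara-3)
Highest rejected unit-bid = $45,055.
Allocation: Novara 3, Verdant 2. Every unit priced at $45,055.
Revenue = 5 × 45,055 = $225,275.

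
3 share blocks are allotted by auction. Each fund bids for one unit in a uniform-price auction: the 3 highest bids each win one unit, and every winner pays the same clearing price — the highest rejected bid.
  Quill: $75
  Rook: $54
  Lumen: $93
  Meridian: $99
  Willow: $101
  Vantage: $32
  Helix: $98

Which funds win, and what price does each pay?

Willow, Meridian, Helix; each pays $93

Bids ranked high→low: 101 (Willow), 99 (Meridian), 98 (Helix), 93 (Lumen), 75 (Quill), …
Winners (3 units): Willow, Meridian, Helix.
First losing bid is Lumen's $93, which sets the uniform price.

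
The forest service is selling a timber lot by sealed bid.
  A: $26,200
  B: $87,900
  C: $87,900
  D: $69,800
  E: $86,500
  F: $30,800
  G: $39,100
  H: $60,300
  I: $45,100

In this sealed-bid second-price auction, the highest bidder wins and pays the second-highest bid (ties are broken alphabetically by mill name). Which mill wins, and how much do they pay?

Rule: the highest bidder wins and pays the second-highest bid.
Bids in order: 87,900 (B) > 87,900 (C) > 86,500 (E) > 69,800 (D) > 60,300 (H) > 45,100 (I) > …
Tie at $87,900 → B wins by tie-break.
B wins with the highest bid; price is set by the runner-up at $87,900.

B pays $87,900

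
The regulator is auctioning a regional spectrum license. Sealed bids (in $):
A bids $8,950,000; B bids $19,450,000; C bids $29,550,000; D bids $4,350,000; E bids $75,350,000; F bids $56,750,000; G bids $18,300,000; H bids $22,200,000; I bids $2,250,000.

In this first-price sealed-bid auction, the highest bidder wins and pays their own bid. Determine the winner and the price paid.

E pays $75,350,000

First-price sealed-bid auction: the highest bidder wins and pays their own bid.
Bids in order: 75,350,000 (E) > 56,750,000 (F) > 29,550,000 (C) > 22,200,000 (H) > 19,450,000 (B) > 18,300,000 (G) > …
E has the highest bid and pays exactly that: $75,350,000.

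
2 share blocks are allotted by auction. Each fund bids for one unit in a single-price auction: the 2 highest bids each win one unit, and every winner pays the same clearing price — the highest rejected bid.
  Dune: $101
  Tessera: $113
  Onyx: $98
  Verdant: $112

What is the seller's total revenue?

Total revenue: $202

Sorting: 113 (Tessera), 112 (Verdant), 101 (Dune), 98 (Onyx)
The 2 highest are Tessera, Verdant.
Clearing price = highest rejected bid = $101.
Total revenue = 2 × $101 = $202.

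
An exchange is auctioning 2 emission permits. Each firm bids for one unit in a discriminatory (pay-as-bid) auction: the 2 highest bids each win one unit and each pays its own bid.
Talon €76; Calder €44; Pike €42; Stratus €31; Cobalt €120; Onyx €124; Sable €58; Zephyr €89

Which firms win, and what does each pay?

Ordering the bids: 124 (Onyx), 120 (Cobalt), 89 (Zephyr), 76 (Talon), …
Winners (2 units): Onyx, Cobalt.
Each winner pays its own bid: Onyx €124, Cobalt €120.

Onyx €124, Cobalt €120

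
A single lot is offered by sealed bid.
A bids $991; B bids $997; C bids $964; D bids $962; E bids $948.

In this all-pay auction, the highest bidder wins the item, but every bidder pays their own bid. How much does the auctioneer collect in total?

Bids ranked: 997 (B) > 991 (A) > 964 (C) > 962 (D) > 948 (E)
Every bidder forfeits their bid regardless of winning.
Revenue = 991 + 997 + 964 + 962 + 948 = $4,862.

Total revenue: $4,862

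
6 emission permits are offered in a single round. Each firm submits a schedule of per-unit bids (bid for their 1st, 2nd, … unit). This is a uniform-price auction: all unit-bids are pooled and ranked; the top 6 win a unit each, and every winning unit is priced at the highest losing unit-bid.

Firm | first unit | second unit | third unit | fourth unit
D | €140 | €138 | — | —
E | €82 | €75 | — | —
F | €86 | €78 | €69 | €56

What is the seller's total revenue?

Total revenue: €414

All unit-bids, highest first — top 6: 140 (D-1), 138 (D-2), 86 (F-1), 82 (E-1), 78 (F-2), 75 (E-2)
Highest rejected unit-bid = €69.
Allocation: D 2, E 2, F 2. Every unit priced at €69.
Revenue = 6 × 69 = €414.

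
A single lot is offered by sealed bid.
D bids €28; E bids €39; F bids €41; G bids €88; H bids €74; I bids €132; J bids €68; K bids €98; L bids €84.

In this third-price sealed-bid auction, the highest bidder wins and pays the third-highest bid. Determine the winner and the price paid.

I pays €88

Bids ranked: 132 (I) > 98 (K) > 88 (G) > 84 (L) > 74 (H) > 68 (J) > …
I wins; payment is bid #3 in the ranking = €88.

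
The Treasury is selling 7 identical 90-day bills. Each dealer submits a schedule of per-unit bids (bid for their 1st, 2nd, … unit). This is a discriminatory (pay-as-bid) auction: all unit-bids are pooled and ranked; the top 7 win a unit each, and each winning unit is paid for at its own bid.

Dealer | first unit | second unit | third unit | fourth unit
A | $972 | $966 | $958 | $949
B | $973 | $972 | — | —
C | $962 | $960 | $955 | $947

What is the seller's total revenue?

Total revenue: $6,763

All unit-bids, highest first — top 7: 973 (B-1), 972 (A-1), 972 (B-2), 966 (A-2), 962 (C-1), 960 (C-2), 958 (A-3)
Next rejected bid: $955 (not a price — pay-as-bid).
Each winning unit pays its own bid.
Revenue = 973 + 972 + 972 + 966 + 962 + 960 + 958 = $6,763.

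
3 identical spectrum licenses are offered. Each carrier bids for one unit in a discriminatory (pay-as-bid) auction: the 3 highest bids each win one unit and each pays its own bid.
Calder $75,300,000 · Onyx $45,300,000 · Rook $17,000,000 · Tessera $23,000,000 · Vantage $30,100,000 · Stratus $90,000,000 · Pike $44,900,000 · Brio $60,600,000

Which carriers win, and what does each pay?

Sorting: 90,000,000 (Stratus), 75,300,000 (Calder), 60,600,000 (Brio), 45,300,000 (Onyx), 44,900,000 (Pike), …
Top 3: Stratus, Calder, Brio.
Each winner pays its own bid: Stratus $90,000,000, Calder $75,300,000, Brio $60,600,000.

Stratus $90,000,000, Calder $75,300,000, Brio $60,600,000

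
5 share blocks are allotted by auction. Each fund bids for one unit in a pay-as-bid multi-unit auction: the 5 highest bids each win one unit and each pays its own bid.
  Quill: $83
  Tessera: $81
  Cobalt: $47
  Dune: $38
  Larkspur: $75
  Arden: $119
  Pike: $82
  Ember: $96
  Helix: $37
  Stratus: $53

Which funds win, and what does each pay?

Bids ranked high→low: 119 (Arden), 96 (Ember), 83 (Quill), 82 (Pike), 81 (Tessera), 75 (Larkspur), 53 (Stratus), …
Top 5: Arden, Ember, Quill, Pike, Tessera.
Each winner pays its own bid: Arden $119, Ember $96, Quill $83, Pike $82, Tessera $81.

Arden $119, Ember $96, Quill $83, Pike $82, Tessera $81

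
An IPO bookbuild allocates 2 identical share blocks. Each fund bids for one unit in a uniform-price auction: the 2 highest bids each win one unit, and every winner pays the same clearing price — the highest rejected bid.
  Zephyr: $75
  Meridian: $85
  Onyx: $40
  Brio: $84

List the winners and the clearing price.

Sorting: 85 (Meridian), 84 (Brio), 75 (Zephyr), 40 (Onyx)
Winners (2 units): Meridian, Brio.
Highest unsuccessful bid: $75 → clearing price.

Meridian, Brio; each pays $75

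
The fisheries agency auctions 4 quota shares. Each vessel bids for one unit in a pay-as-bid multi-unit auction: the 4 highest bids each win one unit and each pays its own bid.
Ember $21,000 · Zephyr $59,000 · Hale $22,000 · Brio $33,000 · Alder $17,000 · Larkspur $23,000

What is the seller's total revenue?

Sorting: 59,000 (Zephyr), 33,000 (Brio), 23,000 (Larkspur), 22,000 (Hale), 21,000 (Ember), 17,000 (Alder)
The 4 highest are Zephyr, Brio, Larkspur, Hale.
Total revenue = 59,000 + 33,000 + 23,000 + 22,000 = $137,000.

Total revenue: $137,000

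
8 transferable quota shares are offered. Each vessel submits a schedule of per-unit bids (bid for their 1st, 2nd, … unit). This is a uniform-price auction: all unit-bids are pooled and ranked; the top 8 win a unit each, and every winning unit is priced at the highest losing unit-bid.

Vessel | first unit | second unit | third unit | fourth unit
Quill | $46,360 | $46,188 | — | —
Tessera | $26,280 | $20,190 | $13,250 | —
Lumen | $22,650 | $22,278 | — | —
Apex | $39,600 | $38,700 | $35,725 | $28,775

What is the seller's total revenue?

Total revenue: $178,224

All unit-bids, highest first — top 8: 46,360 (Quill-1), 46,188 (Quill-2), 39,600 (Apex-1), 38,700 (Apex-2), 35,725 (Apex-3), 28,775 (Apex-4), 26,280 (Tessera-1), 22,650 (Lumen-1)
The (k+1)-th unit-bid is $22,278.
Allocation: Apex 4, Lumen 1, Quill 2, Tessera 1. Every unit priced at $22,278.
Revenue = 8 × 22,278 = $178,224.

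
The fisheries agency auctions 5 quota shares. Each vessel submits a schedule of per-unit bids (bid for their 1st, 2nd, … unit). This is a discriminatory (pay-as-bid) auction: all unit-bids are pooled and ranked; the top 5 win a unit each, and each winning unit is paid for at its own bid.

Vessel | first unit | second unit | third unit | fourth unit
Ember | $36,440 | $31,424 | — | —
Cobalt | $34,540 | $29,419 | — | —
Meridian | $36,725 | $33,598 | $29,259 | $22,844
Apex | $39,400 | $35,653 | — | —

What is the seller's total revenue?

Total revenue: $182,758

All unit-bids, highest first — top 5: 39,400 (Apex-1), 36,725 (Meridian-1), 36,440 (Ember-1), 35,653 (Apex-2), 34,540 (Cobalt-1)
Next rejected bid: $33,598 (not a price — pay-as-bid).
Each winning unit pays its own bid.
Revenue = 39,400 + 36,725 + 36,440 + 35,653 + 34,540 = $182,758.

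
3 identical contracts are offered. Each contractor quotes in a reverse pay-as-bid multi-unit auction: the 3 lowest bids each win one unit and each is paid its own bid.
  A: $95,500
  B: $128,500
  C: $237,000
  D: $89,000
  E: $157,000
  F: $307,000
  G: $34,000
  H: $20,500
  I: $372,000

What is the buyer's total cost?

Ordering the bids: 20,500 (H), 34,000 (G), 89,000 (D), 95,500 (A), 128,500 (B), …
Lowest 3: H, G, D.
Total cost = 20,500 + 34,000 + 89,000 = $143,500.

Total cost: $143,500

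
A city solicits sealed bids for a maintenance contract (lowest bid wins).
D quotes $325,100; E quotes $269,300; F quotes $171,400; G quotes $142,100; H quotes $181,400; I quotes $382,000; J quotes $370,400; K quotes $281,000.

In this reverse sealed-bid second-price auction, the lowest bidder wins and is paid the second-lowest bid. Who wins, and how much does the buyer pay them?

Bids ranked: 142,100 (G) < 171,400 (F) < 181,400 (H) < 269,300 (E) < 281,000 (K) < 325,100 (D) < …
G is lowest; is paid the second-lowest bid, $171,400.

G is paid $171,400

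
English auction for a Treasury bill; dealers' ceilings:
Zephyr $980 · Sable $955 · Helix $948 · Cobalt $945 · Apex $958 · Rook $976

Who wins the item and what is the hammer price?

Zephyr wins at $976

Rule: the price rises until one bidder remains; the winner pays the price at which the last rival dropped out.
Limits in order: 980 (Zephyr) > 976 (Rook) > 958 (Apex) > 955 (Sable) > 948 (Helix) > 945 (Cobalt)
Once the price passes $976, only Zephyr is left; the hammer falls at Rook's limit of $976.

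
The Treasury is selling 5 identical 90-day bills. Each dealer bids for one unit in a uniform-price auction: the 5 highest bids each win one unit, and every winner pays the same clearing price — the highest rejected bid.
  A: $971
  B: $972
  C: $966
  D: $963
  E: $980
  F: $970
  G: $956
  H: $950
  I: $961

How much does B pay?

B pays $963

Bids ranked high→low: 980 (E), 972 (B), 971 (A), 970 (F), 966 (C), 963 (D), 961 (I), …
The 5 highest are E, B, A, F, C.
Clearing price = highest rejected bid = $963.
B wins → pays $963.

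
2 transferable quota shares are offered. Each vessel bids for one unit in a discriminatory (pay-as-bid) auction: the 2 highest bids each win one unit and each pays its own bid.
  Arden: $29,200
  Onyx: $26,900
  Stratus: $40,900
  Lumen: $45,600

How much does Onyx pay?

Bids ranked high→low: 45,600 (Lumen), 40,900 (Stratus), 29,200 (Arden), 26,900 (Onyx)
Winners (2 units): Lumen, Stratus.
Onyx does not win → $0.

Onyx pays $0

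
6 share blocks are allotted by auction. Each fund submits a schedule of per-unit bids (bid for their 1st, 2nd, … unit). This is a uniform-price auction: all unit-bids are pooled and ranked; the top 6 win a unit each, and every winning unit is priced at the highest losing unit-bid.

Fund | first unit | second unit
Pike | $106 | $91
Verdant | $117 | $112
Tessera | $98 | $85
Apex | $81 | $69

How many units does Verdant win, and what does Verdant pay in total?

All unit-bids, highest first — top 6: 117 (Verdant-1), 112 (Verdant-2), 106 (Pike-1), 98 (Tessera-1), 91 (Pike-2), 85 (Tessera-2)
Highest rejected unit-bid = $81.
Verdant wins 2 unit(s) at $81 each.

Verdant: 2 units, pays $162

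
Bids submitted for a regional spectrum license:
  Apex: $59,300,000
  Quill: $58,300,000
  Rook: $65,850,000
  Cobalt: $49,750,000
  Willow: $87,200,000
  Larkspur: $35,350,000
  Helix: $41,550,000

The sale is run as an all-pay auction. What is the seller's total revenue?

All-pay auction: the highest bidder wins the item, but every bidder pays their own bid.
Bids in order: 87,200,000 (Willow) > 65,850,000 (Rook) > 59,300,000 (Apex) > 58,300,000 (Quill) > 49,750,000 (Cobalt) > 41,550,000 (Helix) > …
Willow wins with the top bid; all bids are sunk regardless.
Every bidder forfeits their bid regardless of winning.
Revenue = 59,300,000 + 58,300,000 + 65,850,000 + 49,750,000 + 87,200,000 + 35,350,000 + 41,550,000 = $397,300,000.

Total revenue: $397,300,000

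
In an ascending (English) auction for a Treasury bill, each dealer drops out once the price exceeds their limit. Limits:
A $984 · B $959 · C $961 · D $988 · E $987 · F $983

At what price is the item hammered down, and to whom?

D wins at $987

Open ascending-bid auction: the price rises until one bidder remains; the winner pays the price at which the last rival dropped out.
Sorting limits: 988 (D) > 987 (E) > 984 (A) > 983 (F) > 961 (C) > 959 (B)
Once the price passes $987, only D is left; the hammer falls at E's limit of $987.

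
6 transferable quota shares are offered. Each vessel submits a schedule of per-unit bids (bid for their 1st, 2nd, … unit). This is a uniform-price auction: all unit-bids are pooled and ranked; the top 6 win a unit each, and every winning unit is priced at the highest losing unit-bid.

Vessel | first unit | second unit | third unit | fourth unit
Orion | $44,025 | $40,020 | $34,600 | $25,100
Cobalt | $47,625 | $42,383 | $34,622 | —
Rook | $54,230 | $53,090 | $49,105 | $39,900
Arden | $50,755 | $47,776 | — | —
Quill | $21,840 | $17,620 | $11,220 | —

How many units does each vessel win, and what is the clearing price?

Arden 2, Cobalt 1, Rook 3; clearing price $44,025

Merging the schedules and taking the best 6: 54,230 (Rook-1), 53,090 (Rook-2), 50,755 (Arden-1), 49,105 (Rook-3), 47,776 (Arden-2), 47,625 (Cobalt-1)
Highest rejected unit-bid = $44,025.
Allocation: Arden 2, Cobalt 1, Rook 3.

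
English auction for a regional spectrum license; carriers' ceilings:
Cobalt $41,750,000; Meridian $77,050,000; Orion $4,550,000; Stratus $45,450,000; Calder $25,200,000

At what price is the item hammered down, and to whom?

Meridian wins at $45,450,000

Limits in order: 77,050,000 (Meridian) > 45,450,000 (Stratus) > 41,750,000 (Cobalt) > 25,200,000 (Calder) > 4,550,000 (Orion)
Once the price passes $45,450,000, only Meridian is left; the hammer falls at Stratus's limit of $45,450,000.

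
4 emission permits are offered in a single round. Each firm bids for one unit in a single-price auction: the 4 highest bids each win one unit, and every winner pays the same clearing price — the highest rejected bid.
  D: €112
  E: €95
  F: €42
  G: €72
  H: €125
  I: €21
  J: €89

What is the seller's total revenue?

Sorting: 125 (H), 112 (D), 95 (E), 89 (J), 72 (G), 42 (F), …
Top 4: H, D, E, J.
First losing bid is G's €72, which sets the uniform price.
Total revenue = 4 × €72 = €288.

Total revenue: €288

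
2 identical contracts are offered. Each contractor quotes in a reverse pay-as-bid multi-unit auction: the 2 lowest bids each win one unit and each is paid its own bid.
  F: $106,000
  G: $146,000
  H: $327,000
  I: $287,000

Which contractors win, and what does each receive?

Ordering the bids: 106,000 (F), 146,000 (G), 287,000 (I), 327,000 (H)
Lowest 2: F, G.
Each winner is paid its own bid: F $106,000, G $146,000.

F $106,000, G $146,000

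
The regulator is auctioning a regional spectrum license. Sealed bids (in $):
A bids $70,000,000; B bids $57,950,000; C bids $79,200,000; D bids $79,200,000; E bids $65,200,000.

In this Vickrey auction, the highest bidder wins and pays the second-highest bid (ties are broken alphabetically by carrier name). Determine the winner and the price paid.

C pays $79,200,000

Vickrey auction: the highest bidder wins and pays the second-highest bid.
Bids in order: 79,200,000 (C) > 79,200,000 (D) > 70,000,000 (A) > 65,200,000 (E) > 57,950,000 (B)
Tie at $79,200,000 → C wins by tie-break.
C is highest; pays the second-highest bid, $79,200,000.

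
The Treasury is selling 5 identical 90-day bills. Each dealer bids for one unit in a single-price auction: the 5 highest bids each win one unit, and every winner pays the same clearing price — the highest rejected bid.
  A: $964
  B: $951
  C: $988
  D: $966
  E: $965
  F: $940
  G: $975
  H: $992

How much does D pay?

Sorting: 992 (H), 988 (C), 975 (G), 966 (D), 965 (E), 964 (A), 951 (B), …
Winners (5 units): H, C, G, D, E.
First losing bid is A's $964, which sets the uniform price.
D wins → pays $964.

D pays $964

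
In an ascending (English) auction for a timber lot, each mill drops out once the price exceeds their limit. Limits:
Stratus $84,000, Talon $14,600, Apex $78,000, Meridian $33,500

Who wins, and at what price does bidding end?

Stratus wins at $78,000

Limits in order: 84,000 (Stratus) > 78,000 (Apex) > 33,500 (Meridian) > 14,600 (Talon)
Apex is the last rival to drop out, at $78,000; Stratus remains and wins at that price.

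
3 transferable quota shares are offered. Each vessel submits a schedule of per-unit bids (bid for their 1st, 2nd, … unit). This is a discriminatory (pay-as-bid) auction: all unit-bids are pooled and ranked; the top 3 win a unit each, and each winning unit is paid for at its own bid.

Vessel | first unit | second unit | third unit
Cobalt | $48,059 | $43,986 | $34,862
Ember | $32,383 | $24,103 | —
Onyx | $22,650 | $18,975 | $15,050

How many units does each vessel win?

Cobalt 3

Merging the schedules and taking the best 3: 48,059 (Cobalt-1), 43,986 (Cobalt-2), 34,862 (Cobalt-3)
Next rejected bid: $32,383 (not a price — pay-as-bid).
Allocation: Cobalt 3.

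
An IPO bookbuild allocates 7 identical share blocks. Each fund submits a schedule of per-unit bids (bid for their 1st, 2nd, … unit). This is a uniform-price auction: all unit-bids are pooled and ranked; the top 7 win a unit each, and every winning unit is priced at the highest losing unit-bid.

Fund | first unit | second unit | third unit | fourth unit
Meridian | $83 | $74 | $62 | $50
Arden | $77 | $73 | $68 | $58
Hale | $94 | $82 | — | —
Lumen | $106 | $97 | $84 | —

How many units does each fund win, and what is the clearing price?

Arden 1, Hale 2, Lumen 3, Meridian 1; clearing price $74

Pooled unit-bids ranked (top 7): 106 (Lumen-1), 97 (Lumen-2), 94 (Hale-1), 84 (Lumen-3), 83 (Meridian-1), 82 (Hale-2), 77 (Arden-1)
Highest rejected unit-bid = $74.
Allocation: Arden 1, Hale 2, Lumen 3, Meridian 1.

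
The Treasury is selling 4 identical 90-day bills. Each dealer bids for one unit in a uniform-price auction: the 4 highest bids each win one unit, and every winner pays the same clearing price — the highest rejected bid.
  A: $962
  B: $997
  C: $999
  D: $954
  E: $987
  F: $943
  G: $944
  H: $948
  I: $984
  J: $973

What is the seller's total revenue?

Bids ranked high→low: 999 (C), 997 (B), 987 (E), 984 (I), 973 (J), 962 (A), …
Top 4: C, B, E, I.
First losing bid is J's $973, which sets the uniform price.
Total revenue = 4 × $973 = $3,892.

Total revenue: $3,892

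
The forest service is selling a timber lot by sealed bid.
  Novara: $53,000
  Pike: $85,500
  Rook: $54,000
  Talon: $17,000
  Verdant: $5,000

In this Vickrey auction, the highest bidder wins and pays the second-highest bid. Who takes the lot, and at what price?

Bids ranked: 85,500 (Pike) > 54,000 (Rook) > 53,000 (Novara) > 17,000 (Talon) > 5,000 (Verdant)
Second-price: Pike pays Rook's bid of $54,000.

Pike pays $54,000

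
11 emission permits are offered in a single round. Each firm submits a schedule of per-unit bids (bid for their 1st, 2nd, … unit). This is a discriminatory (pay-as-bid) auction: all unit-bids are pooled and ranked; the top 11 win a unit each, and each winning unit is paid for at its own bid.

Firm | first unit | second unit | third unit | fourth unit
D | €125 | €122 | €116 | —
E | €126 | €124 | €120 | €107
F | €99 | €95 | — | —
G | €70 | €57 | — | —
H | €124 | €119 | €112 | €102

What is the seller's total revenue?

Total revenue: €1,297

Merging the schedules and taking the best 11: 126 (E-1), 125 (D-1), 124 (E-2), 124 (H-1), 122 (D-2), 120 (E-3), 119 (H-2), 116 (D-3), 112 (H-3), 107 (E-4), 102 (H-4)
Next rejected bid: €99 (not a price — pay-as-bid).
Each winning unit pays its own bid.
Revenue = 126 + 125 + 124 + 124 + 122 + 120 + 119 + 116 + 112 + 107 + 102 = €1,297.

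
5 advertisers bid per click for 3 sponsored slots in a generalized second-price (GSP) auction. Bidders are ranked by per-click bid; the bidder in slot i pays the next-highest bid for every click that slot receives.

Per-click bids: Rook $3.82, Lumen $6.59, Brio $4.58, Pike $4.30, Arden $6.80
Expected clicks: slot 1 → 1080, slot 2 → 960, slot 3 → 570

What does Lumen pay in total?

Lumen pays $4396.80

Ranked by bid: $6.80 (Arden) > $6.59 (Lumen) > $4.58 (Brio) > $4.30 (Pike) > …
Lumen holds slot 2 → pays next bid $4.58 × 960 clicks = $4396.80.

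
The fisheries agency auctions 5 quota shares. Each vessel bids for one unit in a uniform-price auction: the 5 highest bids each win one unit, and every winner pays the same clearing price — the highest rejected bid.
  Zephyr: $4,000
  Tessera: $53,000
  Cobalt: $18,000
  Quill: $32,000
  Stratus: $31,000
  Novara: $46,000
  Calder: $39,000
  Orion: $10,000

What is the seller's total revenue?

Total revenue: $90,000

Ordering the bids: 53,000 (Tessera), 46,000 (Novara), 39,000 (Calder), 32,000 (Quill), 31,000 (Stratus), 18,000 (Cobalt), 10,000 (Orion), …
Winners (5 units): Tessera, Novara, Calder, Quill, Stratus.
Clearing price = highest rejected bid = $18,000.
Total revenue = 5 × $18,000 = $90,000.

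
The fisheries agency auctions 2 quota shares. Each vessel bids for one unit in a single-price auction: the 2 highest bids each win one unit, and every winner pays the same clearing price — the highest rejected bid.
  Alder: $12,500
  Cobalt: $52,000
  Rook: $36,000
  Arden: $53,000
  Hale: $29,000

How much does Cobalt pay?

Cobalt pays $36,000

Sorting: 53,000 (Arden), 52,000 (Cobalt), 36,000 (Rook), 29,000 (Hale), …
Top 2: Arden, Cobalt.
Clearing price = highest rejected bid = $36,000.
Cobalt wins → pays $36,000.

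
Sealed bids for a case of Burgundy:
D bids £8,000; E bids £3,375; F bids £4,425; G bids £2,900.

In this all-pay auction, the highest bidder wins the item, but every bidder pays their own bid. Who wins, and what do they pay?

D pays £8,000

Bids in order: 8,000 (D) > 4,425 (F) > 3,375 (E) > 2,900 (G)
D is highest and takes the item; every bidder forfeits their bid.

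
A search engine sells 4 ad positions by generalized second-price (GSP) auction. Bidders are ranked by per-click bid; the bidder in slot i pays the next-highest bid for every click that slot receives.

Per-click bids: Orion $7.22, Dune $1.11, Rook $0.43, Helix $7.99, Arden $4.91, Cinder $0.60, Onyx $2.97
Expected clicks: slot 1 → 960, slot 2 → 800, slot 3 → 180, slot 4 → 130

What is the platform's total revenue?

Total revenue: $11538.10

Ranked by bid: $7.99 (Helix) > $7.22 (Orion) > $4.91 (Arden) > $2.97 (Onyx) > $1.11 (Dune) > …
Slot 1: Helix pays $7.22 × 960 = $6931.20
Slot 2: Orion pays $4.91 × 800 = $3928.00
Slot 3: Arden pays $2.97 × 180 = $534.60
Slot 4: Onyx pays $1.11 × 130 = $144.30
Total = $11538.10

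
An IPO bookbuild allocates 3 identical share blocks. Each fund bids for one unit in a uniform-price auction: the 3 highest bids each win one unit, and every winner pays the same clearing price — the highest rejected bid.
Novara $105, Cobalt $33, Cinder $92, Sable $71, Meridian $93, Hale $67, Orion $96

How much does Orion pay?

Bids ranked high→low: 105 (Novara), 96 (Orion), 93 (Meridian), 92 (Cinder), 71 (Sable), …
The 3 highest are Novara, Orion, Meridian.
Highest unsuccessful bid: $92 → clearing price.
Orion wins → pays $92.

Orion pays $92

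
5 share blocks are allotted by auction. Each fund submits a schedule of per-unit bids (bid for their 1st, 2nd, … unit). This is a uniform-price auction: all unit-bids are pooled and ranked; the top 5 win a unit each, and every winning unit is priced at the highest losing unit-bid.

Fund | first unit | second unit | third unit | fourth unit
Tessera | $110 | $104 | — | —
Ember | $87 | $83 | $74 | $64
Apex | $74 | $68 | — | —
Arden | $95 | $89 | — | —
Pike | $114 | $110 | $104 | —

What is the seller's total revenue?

Merging the schedules and taking the best 5: 114 (Pike-1), 110 (Tessera-1), 110 (Pike-2), 104 (Tessera-2), 104 (Pike-3)
First bid not allocated: $95.
Allocation: Pike 3, Tessera 2. Every unit priced at $95.
Revenue = 5 × 95 = $475.

Total revenue: $475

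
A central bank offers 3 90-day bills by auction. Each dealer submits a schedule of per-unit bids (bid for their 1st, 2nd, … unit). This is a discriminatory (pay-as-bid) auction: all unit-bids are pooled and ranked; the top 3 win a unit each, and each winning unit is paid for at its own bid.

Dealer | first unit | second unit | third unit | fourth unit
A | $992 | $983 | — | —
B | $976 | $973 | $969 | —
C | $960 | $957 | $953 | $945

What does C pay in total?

C pays $0

All unit-bids, highest first — top 3: 992 (A-1), 983 (A-2), 976 (B-1)
Next rejected bid: $973 (not a price — pay-as-bid).
C wins no units.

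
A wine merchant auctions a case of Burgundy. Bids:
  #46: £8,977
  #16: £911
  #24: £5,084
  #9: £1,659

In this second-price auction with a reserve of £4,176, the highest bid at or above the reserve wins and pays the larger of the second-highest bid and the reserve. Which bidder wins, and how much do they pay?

#46 pays £5,084

Sorting bids: 8,977 (#46) > 5,084 (#24) > 1,659 (#9) > 911 (#16)
Highest eligible bid: #46 at £8,977.
max(second-highest £5,084, reserve £4,176) = £5,084; the reserve does not bind.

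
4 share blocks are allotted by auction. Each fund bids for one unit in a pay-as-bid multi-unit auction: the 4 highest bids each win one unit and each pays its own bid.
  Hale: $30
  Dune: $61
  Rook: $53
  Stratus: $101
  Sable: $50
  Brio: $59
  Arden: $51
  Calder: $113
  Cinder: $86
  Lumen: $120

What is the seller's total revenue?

Sorting: 120 (Lumen), 113 (Calder), 101 (Stratus), 86 (Cinder), 61 (Dune), 59 (Brio), …
Top 4: Lumen, Calder, Stratus, Cinder.
Total revenue = 120 + 113 + 101 + 86 = $420.

Total revenue: $420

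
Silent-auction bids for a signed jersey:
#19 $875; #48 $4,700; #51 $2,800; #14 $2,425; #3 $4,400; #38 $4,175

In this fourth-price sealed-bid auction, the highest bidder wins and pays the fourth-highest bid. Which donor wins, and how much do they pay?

#48 pays $2,800

Bids in order: 4,700 (#48) > 4,400 (#3) > 4,175 (#38) > 2,800 (#51) > 2,425 (#14) > 875 (#19)
#48 wins; payment is bid #4 in the ranking = $2,800.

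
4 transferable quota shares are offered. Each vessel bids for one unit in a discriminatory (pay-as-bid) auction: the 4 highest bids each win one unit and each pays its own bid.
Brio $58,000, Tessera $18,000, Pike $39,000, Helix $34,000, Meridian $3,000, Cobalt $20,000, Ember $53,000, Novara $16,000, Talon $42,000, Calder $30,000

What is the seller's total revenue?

Sorting: 58,000 (Brio), 53,000 (Ember), 42,000 (Talon), 39,000 (Pike), 34,000 (Helix), 30,000 (Calder), …
Winners (4 units): Brio, Ember, Talon, Pike.
Total revenue = 58,000 + 53,000 + 42,000 + 39,000 = $192,000.

Total revenue: $192,000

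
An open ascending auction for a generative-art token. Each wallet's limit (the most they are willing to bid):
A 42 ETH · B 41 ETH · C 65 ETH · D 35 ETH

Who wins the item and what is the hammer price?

Limits in order: 65 (C) > 42 (A) > 41 (B) > 35 (D)
Bidding ends when A exits at 42 ETH; C takes it.

C wins at 42 ETH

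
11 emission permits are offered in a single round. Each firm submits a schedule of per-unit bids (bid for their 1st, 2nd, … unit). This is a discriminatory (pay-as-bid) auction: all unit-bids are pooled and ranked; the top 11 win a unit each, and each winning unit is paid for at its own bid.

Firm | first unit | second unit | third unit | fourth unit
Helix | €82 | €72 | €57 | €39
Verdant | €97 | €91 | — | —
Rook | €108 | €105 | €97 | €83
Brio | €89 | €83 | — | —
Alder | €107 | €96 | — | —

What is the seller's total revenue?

Total revenue: €1,038

Merging the schedules and taking the best 11: 108 (Rook-1), 107 (Alder-1), 105 (Rook-2), 97 (Verdant-1), 97 (Rook-3), 96 (Alder-2), 91 (Verdant-2), 89 (Brio-1), 83 (Rook-4), 83 (Brio-2), 82 (Helix-1)
Next rejected bid: €72 (not a price — pay-as-bid).
Each winning unit pays its own bid.
Revenue = 108 + 107 + 105 + 97 + 97 + 96 + 91 + 89 + 83 + 83 + 82 = €1,038.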